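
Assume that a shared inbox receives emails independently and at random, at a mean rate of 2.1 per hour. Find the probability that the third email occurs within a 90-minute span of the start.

0.6096

Over the interval, μ = 2.1 × 1.5 = 3.15 (a 90-minute span = 1.5 hours).
The third arrival falls in the interval iff at least 3 events occur there: P(S_3 ≤ t) = P(N ≥ 3) = 1 − P(N ≤ 2) ≈ 0.6096.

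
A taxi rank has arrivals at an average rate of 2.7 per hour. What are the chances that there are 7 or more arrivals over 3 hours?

Over the interval, μ = 2.7 × 3 = 8.1 (3 hours).
P(N ≥ 7) = 1 − P(N ≤ 6) = 1 − Σ_{j=0}^{6} e^(−μ) μ^j/j! ≈ 0.6987.

0.6987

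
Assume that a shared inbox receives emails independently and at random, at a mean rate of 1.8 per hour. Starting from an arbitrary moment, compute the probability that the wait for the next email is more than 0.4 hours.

0.4868

The wait for the next event is exponential with rate λ = 1.8 per hour.
P(T > 0.4) = e^(−λt) = e^(−1.8 × 0.4) = e^(−0.72) ≈ 0.4868.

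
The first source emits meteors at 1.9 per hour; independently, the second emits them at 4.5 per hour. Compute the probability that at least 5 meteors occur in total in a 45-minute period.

0.5237

Independent Poisson processes superpose: combined rate λ = 1.9 + 4.5 = 6.4 per hour.
Over the interval, μ = 6.4 × 0.75 = 4.8 (a 45-minute period = 0.75 hours).
P(N ≥ 5) = 1 − P(N ≤ 4) ≈ 0.5237.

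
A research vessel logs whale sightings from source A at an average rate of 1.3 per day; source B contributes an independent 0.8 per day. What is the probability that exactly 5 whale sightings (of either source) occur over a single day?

Independent Poisson processes superpose: combined rate λ = 1.3 + 0.8 = 2.1 per day.
So μ = 2.1.
P(N = 5) = e^(−2.1) · 2.1^5/5! ≈ 0.0417.

0.0417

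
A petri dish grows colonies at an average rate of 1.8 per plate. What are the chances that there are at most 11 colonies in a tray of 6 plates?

0.6031

Over the interval, μ = 1.8 × 6 = 10.8 (a tray of 6 plates = 6 plates).
P(N ≤ 11) = Σ_{j=0}^{11} e^(−μ) μ^j/j! ≈ 0.6031.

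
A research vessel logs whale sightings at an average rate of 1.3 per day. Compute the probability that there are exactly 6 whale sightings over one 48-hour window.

0.0319

Over the interval, μ = 1.3 × 2 = 2.6 (a 48-hour window = 2 days).
P(N = 6) = e^(−μ) μ^6/6! = e^(−2.6) · 2.6^6/720 ≈ 0.0319.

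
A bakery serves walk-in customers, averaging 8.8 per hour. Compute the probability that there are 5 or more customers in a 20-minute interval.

0.1737

Over the interval, μ = 8.8 × 1/3 ≈ 2.93333 (a 20-minute interval = 1/3 hours).
P(N ≥ 5) = 1 − P(N ≤ 4) = 1 − Σ_{j=0}^{4} e^(−μ) μ^j/j! ≈ 0.1737.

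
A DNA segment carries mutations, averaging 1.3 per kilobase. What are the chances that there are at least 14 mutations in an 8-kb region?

Over the interval, μ = 1.3 × 8 = 10.4 (an 8-kb region = 8 kilobases).
P(N ≥ 14) = 1 − P(N ≤ 13) = 1 − Σ_{j=0}^{13} e^(−μ) μ^j/j! ≈ 0.1664.

0.1664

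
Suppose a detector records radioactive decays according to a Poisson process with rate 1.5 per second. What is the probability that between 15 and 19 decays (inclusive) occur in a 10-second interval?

0.4096

Over the interval, μ = 1.5 × 10 = 15 (a 10-second interval = 10 seconds).
P(15 ≤ N ≤ 19) = Σ_{j=15}^{19} e^(−15) · 15^j/j! ≈ 0.4096.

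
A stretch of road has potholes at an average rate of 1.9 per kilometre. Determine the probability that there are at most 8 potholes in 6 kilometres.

0.1984

Over the interval, μ = 1.9 × 6 = 11.4 (6 kilometres).
P(N ≤ 8) = Σ_{j=0}^{8} e^(−μ) μ^j/j! ≈ 0.1984.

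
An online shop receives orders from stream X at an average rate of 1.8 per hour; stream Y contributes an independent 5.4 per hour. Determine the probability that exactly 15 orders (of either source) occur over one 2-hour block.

Independent Poisson processes superpose: combined rate λ = 1.8 + 5.4 = 7.2 per hour.
Over the interval, μ = 7.2 × 2 = 14.4 (a 2-hour block = 2 hours).
P(N = 15) = e^(−14.4) · 14.4^15/15! ≈ 0.1012.

0.1012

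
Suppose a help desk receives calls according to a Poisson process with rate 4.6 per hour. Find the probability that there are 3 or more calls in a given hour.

0.8374

With mean μ = 4.6 per hour,
P(N ≥ 3) = 1 − P(N ≤ 2) = 1 − Σ_{j=0}^{2} e^(−μ) μ^j/j! ≈ 0.8374.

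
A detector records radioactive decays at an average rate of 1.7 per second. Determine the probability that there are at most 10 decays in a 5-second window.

0.7634

Over the interval, μ = 1.7 × 5 = 8.5 (a 5-second window = 5 seconds).
P(N ≤ 10) = Σ_{j=0}^{10} e^(−μ) μ^j/j! ≈ 0.7634.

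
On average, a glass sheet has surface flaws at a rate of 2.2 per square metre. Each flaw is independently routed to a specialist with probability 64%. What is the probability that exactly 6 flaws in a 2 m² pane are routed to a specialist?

0.0414

Thinning: the flaws that are routed to a specialist themselves form a Poisson process with rate 0.64 × 2.2 = 1.408 per square metre.
Over the interval, μ = 1.408 × 2 = 2.816 (a 2 m² pane = 2 square metres).
P(N = 6) = e^(−2.816) · 2.816^6/6! ≈ 0.0414.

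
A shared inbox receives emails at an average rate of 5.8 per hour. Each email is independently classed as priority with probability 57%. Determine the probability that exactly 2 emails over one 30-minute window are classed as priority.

Thinning: the emails that are classed as priority themselves form a Poisson process with rate 0.57 × 5.8 = 3.306 per hour.
Over the interval, μ = 3.306 × 0.5 = 1.653 (a 30-minute window = 0.5 hours).
P(N = 2) = e^(−1.653) · 1.653^2/2! ≈ 0.2616.

0.2616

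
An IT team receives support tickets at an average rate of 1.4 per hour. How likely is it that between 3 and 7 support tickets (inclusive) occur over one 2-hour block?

0.5224

Over the interval, μ = 1.4 × 2 = 2.8 (a 2-hour block = 2 hours).
P(3 ≤ N ≤ 7) = Σ_{j=3}^{7} e^(−2.8) · 2.8^j/j! ≈ 0.5224.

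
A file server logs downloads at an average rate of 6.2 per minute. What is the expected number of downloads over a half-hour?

E[N] = λt = 6.2 × 30 = 186 (a half-hour = 30 minutes).

186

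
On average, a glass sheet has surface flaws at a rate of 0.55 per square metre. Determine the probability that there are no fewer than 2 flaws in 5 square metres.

Over the interval, μ = 0.55 × 5 = 2.75 (5 square metres).
P(N ≥ 2) = 1 − P(N ≤ 1) = 1 − Σ_{j=0}^{1} e^(−μ) μ^j/j! ≈ 0.7603.

0.7603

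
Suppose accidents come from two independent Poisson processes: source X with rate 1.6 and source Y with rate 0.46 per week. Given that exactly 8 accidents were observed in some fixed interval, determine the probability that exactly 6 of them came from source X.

Given the total, each event is independently from source X with probability p = λ_X/(λ_X+λ_Y) = 1.6/2.06 ≈ 0.7767.
So K ~ Binomial(8, 1.6/2.06): P(K = 6) = C(8,6) · (1.6/2.06)^6 · (0.46/2.06)^2 ≈ 0.3065.

0.3065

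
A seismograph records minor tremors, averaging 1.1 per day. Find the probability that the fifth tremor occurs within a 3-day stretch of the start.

Over the interval, μ = 1.1 × 3 = 3.3 (a 3-day stretch = 3 days).
The fifth arrival falls in the interval iff at least 5 events occur there: P(S_5 ≤ t) = P(N ≥ 5) = 1 − P(N ≤ 4) ≈ 0.2374.

0.2374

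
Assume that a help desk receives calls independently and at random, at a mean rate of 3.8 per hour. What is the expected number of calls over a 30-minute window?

E[N] = λt = 3.8 × 0.5 = 1.9 (a 30-minute window = 0.5 hours).

1.9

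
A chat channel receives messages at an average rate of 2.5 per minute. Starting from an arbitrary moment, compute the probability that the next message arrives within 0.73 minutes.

0.8388

Inter-arrival times are exponential with rate λ = 2.5 per minute.
P(T ≤ 0.73) = 1 − e^(−λt) = 1 − e^(−2.5 × 0.73) = 1 − e^(−1.825) ≈ 0.8388.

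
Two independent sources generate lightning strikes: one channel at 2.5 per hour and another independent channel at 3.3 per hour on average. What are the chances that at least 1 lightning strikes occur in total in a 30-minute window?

0.9450

Independent Poisson processes superpose: combined rate λ = 2.5 + 3.3 = 5.8 per hour.
Over the interval, μ = 5.8 × 0.5 = 2.9 (a 30-minute window = 0.5 hours).
P(N ≥ 1) = 1 − P(N ≤ 0) ≈ 0.9450.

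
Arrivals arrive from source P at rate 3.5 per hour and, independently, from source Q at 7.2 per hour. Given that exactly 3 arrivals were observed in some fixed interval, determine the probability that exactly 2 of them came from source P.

0.2160

Given the total, each event is independently from source P with probability p = λ_P/(λ_P+λ_Q) = 3.5/10.7 ≈ 0.3271.
So K ~ Binomial(3, 3.5/10.7): P(K = 2) = C(3,2) · (3.5/10.7)^2 · (7.2/10.7)^1 ≈ 0.2160.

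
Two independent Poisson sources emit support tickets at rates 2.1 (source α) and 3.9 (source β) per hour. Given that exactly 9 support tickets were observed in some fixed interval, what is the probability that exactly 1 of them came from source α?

0.1004

Given the total, each event is independently from source α with probability p = λ_α/(λ_α+λ_β) = 2.1/6 = 0.3500.
So K ~ Binomial(9, 2.1/6): P(K = 1) = C(9,1) · (2.1/6)^1 · (3.9/6)^8 ≈ 0.1004.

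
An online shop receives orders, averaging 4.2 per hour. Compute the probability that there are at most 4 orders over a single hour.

0.5898

With mean μ = 4.2 per hour,
P(N ≤ 4) = Σ_{j=0}^{4} e^(−μ) μ^j/j! ≈ 0.5898.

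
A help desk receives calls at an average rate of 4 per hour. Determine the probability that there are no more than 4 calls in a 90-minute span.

Over the interval, μ = 4 × 1.5 = 6 (a 90-minute span = 1.5 hours).
P(N ≤ 4) = Σ_{j=0}^{4} e^(−μ) μ^j/j! ≈ 0.2851.

0.2851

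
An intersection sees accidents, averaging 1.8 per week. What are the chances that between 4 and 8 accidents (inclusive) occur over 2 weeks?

Over the interval, μ = 1.8 × 2 = 3.6 (2 weeks).
P(4 ≤ N ≤ 8) = Σ_{j=4}^{8} e^(−3.6) · 3.6^j/j! ≈ 0.4731.

0.4731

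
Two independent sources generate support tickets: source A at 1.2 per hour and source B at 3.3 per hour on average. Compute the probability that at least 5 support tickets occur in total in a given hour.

0.4679

Independent Poisson processes superpose: combined rate λ = 1.2 + 3.3 = 4.5 per hour.
So μ = 4.5.
P(N ≥ 5) = 1 − P(N ≤ 4) ≈ 0.4679.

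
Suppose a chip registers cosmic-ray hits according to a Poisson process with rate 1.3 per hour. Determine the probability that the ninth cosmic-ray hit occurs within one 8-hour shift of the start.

Over the interval, μ = 1.3 × 8 = 10.4 (an 8-hour shift = 8 hours).
The ninth arrival falls in the interval iff at least 9 events occur there: P(S_9 ≤ t) = P(N ≥ 9) = 1 − P(N ≤ 8) ≈ 0.7104.

0.7104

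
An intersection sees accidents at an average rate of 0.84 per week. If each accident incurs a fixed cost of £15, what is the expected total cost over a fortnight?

E[N] = 0.84 × 2 = 1.68 (a fortnight = 2 weeks); E[cost] = 1.68 × £15 = £25.2.

£25.2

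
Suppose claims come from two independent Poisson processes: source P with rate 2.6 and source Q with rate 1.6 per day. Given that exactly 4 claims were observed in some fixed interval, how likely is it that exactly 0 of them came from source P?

Given the total, each event is independently from source P with probability p = λ_P/(λ_P+λ_Q) = 2.6/4.2 ≈ 0.6190.
So K ~ Binomial(4, 2.6/4.2): P(K = 0) = C(4,0) · (2.6/4.2)^0 · (1.6/4.2)^4 ≈ 0.0211.

0.0211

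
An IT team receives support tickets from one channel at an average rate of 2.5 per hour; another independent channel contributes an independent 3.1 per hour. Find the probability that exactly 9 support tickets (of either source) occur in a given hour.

Independent Poisson processes superpose: combined rate λ = 2.5 + 3.1 = 5.6 per hour.
So μ = 5.6.
P(N = 9) = e^(−5.6) · 5.6^9/9! ≈ 0.0552.

0.0552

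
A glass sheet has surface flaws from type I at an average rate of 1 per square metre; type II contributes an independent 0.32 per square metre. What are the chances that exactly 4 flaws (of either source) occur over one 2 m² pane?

0.1444

Independent Poisson processes superpose: combined rate λ = 1 + 0.32 = 1.32 per square metre.
Over the interval, μ = 1.32 × 2 = 2.64 (a 2 m² pane = 2 square metres).
P(N = 4) = e^(−2.64) · 2.64^4/4! ≈ 0.1444.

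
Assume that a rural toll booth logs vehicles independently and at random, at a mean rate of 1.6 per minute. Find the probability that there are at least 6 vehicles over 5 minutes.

Over the interval, μ = 1.6 × 5 = 8 (5 minutes).
P(N ≥ 6) = 1 − P(N ≤ 5) = 1 − Σ_{j=0}^{5} e^(−μ) μ^j/j! ≈ 0.8088.

0.8088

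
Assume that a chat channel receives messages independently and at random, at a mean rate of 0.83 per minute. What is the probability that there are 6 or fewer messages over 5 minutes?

Over the interval, μ = 0.83 × 5 = 4.15 (5 minutes).
P(N ≤ 6) = Σ_{j=0}^{6} e^(−μ) μ^j/j! ≈ 0.8731.

0.8731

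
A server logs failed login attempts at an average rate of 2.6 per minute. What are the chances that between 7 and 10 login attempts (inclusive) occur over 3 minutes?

0.4968

Over the interval, μ = 2.6 × 3 = 7.8 (3 minutes).
P(7 ≤ N ≤ 10) = Σ_{j=7}^{10} e^(−7.8) · 7.8^j/j! ≈ 0.4968.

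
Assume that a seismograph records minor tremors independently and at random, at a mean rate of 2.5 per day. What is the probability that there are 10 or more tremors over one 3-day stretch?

Over the interval, μ = 2.5 × 3 = 7.5 (a 3-day stretch = 3 days).
P(N ≥ 10) = 1 − P(N ≤ 9) = 1 − Σ_{j=0}^{9} e^(−μ) μ^j/j! ≈ 0.2236.

0.2236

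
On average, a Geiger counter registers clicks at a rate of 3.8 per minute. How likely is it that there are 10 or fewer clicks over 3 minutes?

0.4131

Over the interval, μ = 3.8 × 3 = 11.4 (3 minutes).
P(N ≤ 10) = Σ_{j=0}^{10} e^(−μ) μ^j/j! ≈ 0.4131.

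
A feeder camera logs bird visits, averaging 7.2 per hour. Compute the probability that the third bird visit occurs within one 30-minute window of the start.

0.6973

Over the interval, μ = 7.2 × 0.5 = 3.6 (a 30-minute window = 0.5 hours).
The third arrival falls in the interval iff at least 3 events occur there: P(S_3 ≤ t) = P(N ≥ 3) = 1 − P(N ≤ 2) ≈ 0.6973.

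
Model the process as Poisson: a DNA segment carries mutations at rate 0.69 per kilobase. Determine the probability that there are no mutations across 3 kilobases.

0.1262

Over the interval, μ = 0.69 × 3 = 2.07 (3 kilobases).
P(N = 0) = e^(−μ) μ^0/0! = e^(−2.07) · 2.07^0/1 ≈ 0.1262.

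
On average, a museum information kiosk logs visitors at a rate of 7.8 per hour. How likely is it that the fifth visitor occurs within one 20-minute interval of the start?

Over the interval, μ = 7.8 × 1/3 = 2.6 (a 20-minute interval = 1/3 hours).
The fifth arrival falls in the interval iff at least 5 events occur there: P(S_5 ≤ t) = P(N ≥ 5) = 1 − P(N ≤ 4) ≈ 0.1226.

0.1226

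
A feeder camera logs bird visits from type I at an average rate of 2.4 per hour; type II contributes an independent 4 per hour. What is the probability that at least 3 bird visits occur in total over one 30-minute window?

Independent Poisson processes superpose: combined rate λ = 2.4 + 4 = 6.4 per hour.
Over the interval, μ = 6.4 × 0.5 = 3.2 (a 30-minute window = 0.5 hours).
P(N ≥ 3) = 1 − P(N ≤ 2) ≈ 0.6201.

0.6201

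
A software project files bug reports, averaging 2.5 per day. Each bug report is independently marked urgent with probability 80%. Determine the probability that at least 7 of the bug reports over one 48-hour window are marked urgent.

0.1107

Thinning: the bug reports that are marked urgent themselves form a Poisson process with rate 0.8 × 2.5 = 2 per day.
Over the interval, μ = 2 × 2 = 4 (a 48-hour window = 2 days).
P(N ≥ 7) = 1 − P(N ≤ 6) ≈ 0.1107.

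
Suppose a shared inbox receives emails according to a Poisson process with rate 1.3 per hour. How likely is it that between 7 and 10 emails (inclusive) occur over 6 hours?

Over the interval, μ = 1.3 × 6 = 7.8 (6 hours).
P(7 ≤ N ≤ 10) = Σ_{j=7}^{10} e^(−7.8) · 7.8^j/j! ≈ 0.4968.

0.4968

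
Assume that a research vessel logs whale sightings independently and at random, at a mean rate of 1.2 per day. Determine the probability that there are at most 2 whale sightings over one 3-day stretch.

Over the interval, μ = 1.2 × 3 = 3.6 (a 3-day stretch = 3 days).
P(N ≤ 2) = Σ_{j=0}^{2} e^(−μ) μ^j/j! ≈ 0.3027.

0.3027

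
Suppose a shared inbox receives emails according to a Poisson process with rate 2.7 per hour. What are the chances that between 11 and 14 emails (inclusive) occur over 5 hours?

Over the interval, μ = 2.7 × 5 = 13.5 (5 hours).
P(11 ≤ N ≤ 14) = Σ_{j=11}^{14} e^(−13.5) · 13.5^j/j! ≈ 0.4120.

0.4120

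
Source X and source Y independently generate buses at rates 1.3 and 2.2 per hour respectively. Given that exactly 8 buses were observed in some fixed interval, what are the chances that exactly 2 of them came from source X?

0.2383

Given the total, each event is independently from source X with probability p = λ_X/(λ_X+λ_Y) = 1.3/3.5 ≈ 0.3714.
So K ~ Binomial(8, 1.3/3.5): P(K = 2) = C(8,2) · (1.3/3.5)^2 · (2.2/3.5)^6 ≈ 0.2383.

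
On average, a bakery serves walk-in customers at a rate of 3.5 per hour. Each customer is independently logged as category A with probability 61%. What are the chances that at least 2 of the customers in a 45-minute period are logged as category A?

Thinning: the customers that are logged as category A themselves form a Poisson process with rate 0.61 × 3.5 = 2.135 per hour.
Over the interval, μ = 2.135 × 0.75 = 1.60125 (a 45-minute period = 0.75 hours).
P(N ≥ 2) = 1 − P(N ≤ 1) ≈ 0.4755.

0.4755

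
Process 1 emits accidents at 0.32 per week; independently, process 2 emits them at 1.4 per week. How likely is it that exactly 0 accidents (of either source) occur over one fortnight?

0.0321

Independent Poisson processes superpose: combined rate λ = 0.32 + 1.4 = 1.72 per week.
Over the interval, μ = 1.72 × 2 = 3.44 (a fortnight = 2 weeks).
P(N = 0) = e^(−3.44) · 3.44^0/0! ≈ 0.0321.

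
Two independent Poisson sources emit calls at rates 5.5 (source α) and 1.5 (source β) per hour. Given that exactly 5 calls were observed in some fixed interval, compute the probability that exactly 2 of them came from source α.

0.0607

Given the total, each event is independently from source α with probability p = λ_α/(λ_α+λ_β) = 5.5/7 ≈ 0.7857.
So K ~ Binomial(5, 5.5/7): P(K = 2) = C(5,2) · (5.5/7)^2 · (1.5/7)^3 ≈ 0.0607.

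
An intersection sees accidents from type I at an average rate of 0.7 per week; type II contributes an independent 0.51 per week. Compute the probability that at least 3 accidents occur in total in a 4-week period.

0.8612

Independent Poisson processes superpose: combined rate λ = 0.7 + 0.51 = 1.21 per week.
Over the interval, μ = 1.21 × 4 = 4.84 (a 4-week period = 4 weeks).
P(N ≥ 3) = 1 − P(N ≤ 2) ≈ 0.8612.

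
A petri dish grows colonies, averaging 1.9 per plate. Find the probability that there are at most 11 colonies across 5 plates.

Over the interval, μ = 1.9 × 5 = 9.5 (5 plates).
P(N ≤ 11) = Σ_{j=0}^{11} e^(−μ) μ^j/j! ≈ 0.7520.

0.7520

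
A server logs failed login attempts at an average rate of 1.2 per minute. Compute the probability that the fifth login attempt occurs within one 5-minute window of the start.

Over the interval, μ = 1.2 × 5 = 6 (a 5-minute window = 5 minutes).
The fifth arrival falls in the interval iff at least 5 events occur there: P(S_5 ≤ t) = P(N ≥ 5) = 1 − P(N ≤ 4) ≈ 0.7149.

0.7149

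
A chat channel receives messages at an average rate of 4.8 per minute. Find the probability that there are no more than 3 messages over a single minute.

With mean μ = 4.8 per minute,
P(N ≤ 3) = Σ_{j=0}^{3} e^(−μ) μ^j/j! ≈ 0.2942.

0.2942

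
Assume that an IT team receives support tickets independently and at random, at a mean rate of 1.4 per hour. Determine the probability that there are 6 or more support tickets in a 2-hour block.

Over the interval, μ = 1.4 × 2 = 2.8 (a 2-hour block = 2 hours).
P(N ≥ 6) = 1 − P(N ≤ 5) = 1 − Σ_{j=0}^{5} e^(−μ) μ^j/j! ≈ 0.0651.

0.0651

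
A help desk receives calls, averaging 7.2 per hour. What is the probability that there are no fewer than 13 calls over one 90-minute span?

0.2896

Over the interval, μ = 7.2 × 1.5 = 10.8 (a 90-minute span = 1.5 hours).
P(N ≥ 13) = 1 − P(N ≤ 12) = 1 − Σ_{j=0}^{12} e^(−μ) μ^j/j! ≈ 0.2896.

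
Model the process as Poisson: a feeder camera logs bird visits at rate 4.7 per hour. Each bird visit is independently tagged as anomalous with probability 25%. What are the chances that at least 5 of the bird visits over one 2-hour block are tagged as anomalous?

Thinning: the bird visits that are tagged as anomalous themselves form a Poisson process with rate 0.25 × 4.7 = 1.175 per hour.
Over the interval, μ = 1.175 × 2 = 2.35 (a 2-hour block = 2 hours).
P(N ≥ 5) = 1 − P(N ≤ 4) ≈ 0.0897.

0.0897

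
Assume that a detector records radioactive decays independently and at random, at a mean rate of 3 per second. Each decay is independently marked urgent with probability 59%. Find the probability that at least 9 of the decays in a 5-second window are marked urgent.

0.5244

Thinning: the decays that are marked urgent themselves form a Poisson process with rate 0.59 × 3 = 1.77 per second.
Over the interval, μ = 1.77 × 5 = 8.85 (a 5-second window = 5 seconds).
P(N ≥ 9) = 1 − P(N ≤ 8) ≈ 0.5244.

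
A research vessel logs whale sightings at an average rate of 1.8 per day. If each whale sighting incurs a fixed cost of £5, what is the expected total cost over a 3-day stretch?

E[N] = 1.8 × 3 = 5.4 (a 3-day stretch = 3 days); E[cost] = 5.4 × £5 = £27.

£27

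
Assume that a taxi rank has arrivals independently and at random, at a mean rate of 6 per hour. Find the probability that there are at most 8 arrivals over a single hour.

0.8472

With mean μ = 6 per hour,
P(N ≤ 8) = Σ_{j=0}^{8} e^(−μ) μ^j/j! ≈ 0.8472.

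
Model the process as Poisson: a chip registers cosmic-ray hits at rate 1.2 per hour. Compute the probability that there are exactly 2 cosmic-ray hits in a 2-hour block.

Over the interval, μ = 1.2 × 2 = 2.4 (a 2-hour block = 2 hours).
P(N = 2) = e^(−μ) μ^2/2! = e^(−2.4) · 2.4^2/2 ≈ 0.2613.

0.2613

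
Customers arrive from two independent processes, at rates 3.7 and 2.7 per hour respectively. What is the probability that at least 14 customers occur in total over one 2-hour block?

Independent Poisson processes superpose: combined rate λ = 3.7 + 2.7 = 6.4 per hour.
Over the interval, μ = 6.4 × 2 = 12.8 (a 2-hour block = 2 hours).
P(N ≥ 14) = 1 − P(N ≤ 13) ≈ 0.4050.

0.4050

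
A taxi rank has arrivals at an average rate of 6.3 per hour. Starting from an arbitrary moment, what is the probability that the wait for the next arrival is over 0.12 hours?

The wait for the next event is exponential with rate λ = 6.3 per hour.
P(T > 0.12) = e^(−λt) = e^(−6.3 × 0.12) = e^(−0.756) ≈ 0.4695.

0.4695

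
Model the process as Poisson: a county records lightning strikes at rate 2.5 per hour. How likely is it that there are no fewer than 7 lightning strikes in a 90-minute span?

Over the interval, μ = 2.5 × 1.5 = 3.75 (a 90-minute span = 1.5 hours).
P(N ≥ 7) = 1 − P(N ≤ 6) = 1 − Σ_{j=0}^{6} e^(−μ) μ^j/j! ≈ 0.0863.

0.0863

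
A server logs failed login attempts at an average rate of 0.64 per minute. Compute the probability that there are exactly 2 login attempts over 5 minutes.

Over the interval, μ = 0.64 × 5 = 3.2 (5 minutes).
P(N = 2) = e^(−μ) μ^2/2! = e^(−3.2) · 3.2^2/2 ≈ 0.2087.

0.2087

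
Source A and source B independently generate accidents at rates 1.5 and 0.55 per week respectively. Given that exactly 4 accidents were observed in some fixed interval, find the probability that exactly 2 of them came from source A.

Given the total, each event is independently from source A with probability p = λ_A/(λ_A+λ_B) = 1.5/2.05 ≈ 0.7317.
So K ~ Binomial(4, 1.5/2.05): P(K = 2) = C(4,2) · (1.5/2.05)^2 · (0.55/2.05)^2 ≈ 0.2312.

0.2312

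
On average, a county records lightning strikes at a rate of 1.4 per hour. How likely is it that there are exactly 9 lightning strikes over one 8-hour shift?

0.1045

Over the interval, μ = 1.4 × 8 = 11.2 (an 8-hour shift = 8 hours).
P(N = 9) = e^(−μ) μ^9/9! = e^(−11.2) · 11.2^9/362880 ≈ 0.1045.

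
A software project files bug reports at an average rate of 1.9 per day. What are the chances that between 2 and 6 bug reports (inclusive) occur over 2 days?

Over the interval, μ = 1.9 × 2 = 3.8 (2 days).
P(2 ≤ N ≤ 6) = Σ_{j=2}^{6} e^(−3.8) · 3.8^j/j! ≈ 0.8017.

0.8017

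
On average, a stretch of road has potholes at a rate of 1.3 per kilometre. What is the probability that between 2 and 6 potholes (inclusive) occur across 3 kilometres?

0.8003

Over the interval, μ = 1.3 × 3 = 3.9 (3 kilometres).
P(2 ≤ N ≤ 6) = Σ_{j=2}^{6} e^(−3.9) · 3.9^j/j! ≈ 0.8003.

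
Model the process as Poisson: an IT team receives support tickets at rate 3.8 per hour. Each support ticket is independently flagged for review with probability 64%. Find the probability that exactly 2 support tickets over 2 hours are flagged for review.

0.0913

Thinning: the support tickets that are flagged for review themselves form a Poisson process with rate 0.64 × 3.8 = 2.432 per hour.
Over the interval, μ = 2.432 × 2 = 4.864 (2 hours).
P(N = 2) = e^(−4.864) · 4.864^2/2! ≈ 0.0913.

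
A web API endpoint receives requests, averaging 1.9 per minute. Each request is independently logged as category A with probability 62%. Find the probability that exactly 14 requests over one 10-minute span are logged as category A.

0.0870

Thinning: the requests that are logged as category A themselves form a Poisson process with rate 0.62 × 1.9 = 1.178 per minute.
Over the interval, μ = 1.178 × 10 = 11.78 (a 10-minute span = 10 minutes).
P(N = 14) = e^(−11.78) · 11.78^14/14! ≈ 0.0870.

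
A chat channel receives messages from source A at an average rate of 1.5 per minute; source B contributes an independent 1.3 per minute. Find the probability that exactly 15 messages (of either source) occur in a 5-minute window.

0.0989

Independent Poisson processes superpose: combined rate λ = 1.5 + 1.3 = 2.8 per minute.
Over the interval, μ = 2.8 × 5 = 14 (a 5-minute window = 5 minutes).
P(N = 15) = e^(−14) · 14^15/15! ≈ 0.0989.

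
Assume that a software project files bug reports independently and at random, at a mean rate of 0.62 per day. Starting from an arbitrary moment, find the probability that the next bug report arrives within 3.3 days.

Inter-arrival times are exponential with rate λ = 0.62 per day.
P(T ≤ 3.3) = 1 − e^(−λt) = 1 − e^(−0.62 × 3.3) = 1 − e^(−2.046) ≈ 0.8707.

0.8707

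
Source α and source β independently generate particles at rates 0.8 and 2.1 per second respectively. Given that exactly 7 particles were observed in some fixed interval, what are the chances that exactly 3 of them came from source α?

0.2020

Given the total, each event is independently from source α with probability p = λ_α/(λ_α+λ_β) = 0.8/2.9 ≈ 0.2759.
So K ~ Binomial(7, 0.8/2.9): P(K = 3) = C(7,3) · (0.8/2.9)^3 · (2.1/2.9)^4 ≈ 0.2020.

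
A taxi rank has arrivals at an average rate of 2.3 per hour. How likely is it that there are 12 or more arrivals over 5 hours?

0.4802

Over the interval, μ = 2.3 × 5 = 11.5 (5 hours).
P(N ≥ 12) = 1 − P(N ≤ 11) = 1 − Σ_{j=0}^{11} e^(−μ) μ^j/j! ≈ 0.4802.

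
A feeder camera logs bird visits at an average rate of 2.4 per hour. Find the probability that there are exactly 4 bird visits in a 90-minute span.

0.1912

Over the interval, μ = 2.4 × 1.5 = 3.6 (a 90-minute span = 1.5 hours).
P(N = 4) = e^(−μ) μ^4/4! = e^(−3.6) · 3.6^4/24 ≈ 0.1912.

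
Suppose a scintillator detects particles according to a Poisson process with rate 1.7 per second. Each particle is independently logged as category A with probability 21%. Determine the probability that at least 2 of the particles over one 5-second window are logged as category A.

0.5327

Thinning: the particles that are logged as category A themselves form a Poisson process with rate 0.21 × 1.7 = 0.357 per second.
Over the interval, μ = 0.357 × 5 = 1.785 (a 5-second window = 5 seconds).
P(N ≥ 2) = 1 − P(N ≤ 1) ≈ 0.5327.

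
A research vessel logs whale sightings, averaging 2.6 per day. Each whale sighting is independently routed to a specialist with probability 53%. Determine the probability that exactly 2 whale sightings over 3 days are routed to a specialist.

Thinning: the whale sightings that are routed to a specialist themselves form a Poisson process with rate 0.53 × 2.6 = 1.378 per day.
Over the interval, μ = 1.378 × 3 = 4.134 (3 days).
P(N = 2) = e^(−4.134) · 4.134^2/2! ≈ 0.1369.

0.1369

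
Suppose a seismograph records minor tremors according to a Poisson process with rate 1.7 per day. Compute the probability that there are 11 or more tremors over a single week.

Over the interval, μ = 1.7 × 7 = 11.9 (a week = 7 days).
P(N ≥ 11) = 1 − P(N ≤ 10) = 1 − Σ_{j=0}^{10} e^(−μ) μ^j/j! ≈ 0.6422.

0.6422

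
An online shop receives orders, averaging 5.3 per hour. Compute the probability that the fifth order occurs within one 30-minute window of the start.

Over the interval, μ = 5.3 × 0.5 = 2.65 (a 30-minute window = 0.5 hours).
The fifth arrival falls in the interval iff at least 5 events occur there: P(S_5 ≤ t) = P(N ≥ 5) = 1 − P(N ≤ 4) ≈ 0.1297.

0.1297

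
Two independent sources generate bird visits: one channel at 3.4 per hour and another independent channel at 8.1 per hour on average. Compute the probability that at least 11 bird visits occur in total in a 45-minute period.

0.2506

Independent Poisson processes superpose: combined rate λ = 3.4 + 8.1 = 11.5 per hour.
Over the interval, μ = 11.5 × 0.75 = 8.625 (a 45-minute period = 0.75 hours).
P(N ≥ 11) = 1 − P(N ≤ 10) ≈ 0.2506.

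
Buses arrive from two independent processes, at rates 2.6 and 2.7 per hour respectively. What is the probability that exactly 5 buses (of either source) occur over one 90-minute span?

0.0933

Independent Poisson processes superpose: combined rate λ = 2.6 + 2.7 = 5.3 per hour.
Over the interval, μ = 5.3 × 1.5 = 7.95 (a 90-minute span = 1.5 hours).
P(N = 5) = e^(−7.95) · 7.95^5/5! ≈ 0.0933.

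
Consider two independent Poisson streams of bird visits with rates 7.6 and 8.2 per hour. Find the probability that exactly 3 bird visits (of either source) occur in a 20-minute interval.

0.1257

Independent Poisson processes superpose: combined rate λ = 7.6 + 8.2 = 15.8 per hour.
Over the interval, μ = 15.8 × 1/3 ≈ 5.26667 (a 20-minute interval = 1/3 hours).
P(N = 3) = e^(−5.26667) · 5.26667^3/3! ≈ 0.1257.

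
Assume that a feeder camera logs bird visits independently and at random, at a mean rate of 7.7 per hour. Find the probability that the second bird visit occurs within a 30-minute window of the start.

0.8968

Over the interval, μ = 7.7 × 0.5 = 3.85 (a 30-minute window = 0.5 hours).
The second arrival falls in the interval iff at least 2 events occur there: P(S_2 ≤ t) = P(N ≥ 2) = 1 − P(N ≤ 1) ≈ 0.8968.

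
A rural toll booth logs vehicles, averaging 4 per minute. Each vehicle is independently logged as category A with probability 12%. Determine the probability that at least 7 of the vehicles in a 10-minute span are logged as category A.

Thinning: the vehicles that are logged as category A themselves form a Poisson process with rate 0.12 × 4 = 0.48 per minute.
Over the interval, μ = 0.48 × 10 = 4.8 (a 10-minute span = 10 minutes).
P(N ≥ 7) = 1 − P(N ≤ 6) ≈ 0.2092.

0.2092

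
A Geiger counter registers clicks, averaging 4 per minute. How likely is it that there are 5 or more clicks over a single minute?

With mean μ = 4 per minute,
P(N ≥ 5) = 1 − P(N ≤ 4) = 1 − Σ_{j=0}^{4} e^(−μ) μ^j/j! ≈ 0.3712.

0.3712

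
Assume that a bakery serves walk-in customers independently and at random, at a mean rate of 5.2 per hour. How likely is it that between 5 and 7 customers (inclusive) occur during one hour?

With mean μ = 5.2 per hour,
P(5 ≤ N ≤ 7) = Σ_{j=5}^{7} e^(−5.2) · 5.2^j/j! ≈ 0.4388.

0.4388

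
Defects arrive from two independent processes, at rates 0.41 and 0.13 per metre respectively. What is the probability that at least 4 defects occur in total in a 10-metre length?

0.7867

Independent Poisson processes superpose: combined rate λ = 0.41 + 0.13 = 0.54 per metre.
Over the interval, μ = 0.54 × 10 = 5.4 (a 10-metre length = 10 metres).
P(N ≥ 4) = 1 − P(N ≤ 3) ≈ 0.7867.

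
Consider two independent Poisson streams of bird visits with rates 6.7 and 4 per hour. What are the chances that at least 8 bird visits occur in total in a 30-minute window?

0.1724

Independent Poisson processes superpose: combined rate λ = 6.7 + 4 = 10.7 per hour.
Over the interval, μ = 10.7 × 0.5 = 5.35 (a 30-minute window = 0.5 hours).
P(N ≥ 8) = 1 − P(N ≤ 7) ≈ 0.1724.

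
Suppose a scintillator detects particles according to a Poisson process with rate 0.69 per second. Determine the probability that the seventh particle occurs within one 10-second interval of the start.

Over the interval, μ = 0.69 × 10 = 6.9 (a 10-second interval = 10 seconds).
The seventh arrival falls in the interval iff at least 7 events occur there: P(S_7 ≤ t) = P(N ≥ 7) = 1 − P(N ≤ 6) ≈ 0.5353.

0.5353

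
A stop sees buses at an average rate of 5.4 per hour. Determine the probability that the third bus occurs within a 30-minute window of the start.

0.5064

Over the interval, μ = 5.4 × 0.5 = 2.7 (a 30-minute window = 0.5 hours).
The third arrival falls in the interval iff at least 3 events occur there: P(S_3 ≤ t) = P(N ≥ 3) = 1 − P(N ≤ 2) ≈ 0.5064.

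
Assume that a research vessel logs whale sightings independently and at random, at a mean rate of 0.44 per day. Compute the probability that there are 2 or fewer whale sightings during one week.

Over the interval, μ = 0.44 × 7 = 3.08 (a week = 7 days).
P(N ≤ 2) = Σ_{j=0}^{2} e^(−μ) μ^j/j! ≈ 0.4055.

0.4055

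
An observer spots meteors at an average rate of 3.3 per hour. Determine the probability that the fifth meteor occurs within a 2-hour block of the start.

0.7873

Over the interval, μ = 3.3 × 2 = 6.6 (a 2-hour block = 2 hours).
The fifth arrival falls in the interval iff at least 5 events occur there: P(S_5 ≤ t) = P(N ≥ 5) = 1 − P(N ≤ 4) ≈ 0.7873.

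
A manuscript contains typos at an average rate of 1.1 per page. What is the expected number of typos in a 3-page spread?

3.3

E[N] = λt = 1.1 × 3 = 3.3 (a 3-page spread = 3 pages).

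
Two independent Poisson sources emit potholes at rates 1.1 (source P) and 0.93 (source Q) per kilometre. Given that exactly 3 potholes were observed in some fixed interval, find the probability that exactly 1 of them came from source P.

Given the total, each event is independently from source P with probability p = λ_P/(λ_P+λ_Q) = 1.1/2.03 ≈ 0.5419.
So K ~ Binomial(3, 1.1/2.03): P(K = 1) = C(3,1) · (1.1/2.03)^1 · (0.93/2.03)^2 ≈ 0.3412.

0.3412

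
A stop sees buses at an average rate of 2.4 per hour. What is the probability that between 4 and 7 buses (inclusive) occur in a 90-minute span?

0.4540

Over the interval, μ = 2.4 × 1.5 = 3.6 (a 90-minute span = 1.5 hours).
P(4 ≤ N ≤ 7) = Σ_{j=4}^{7} e^(−3.6) · 3.6^j/j! ≈ 0.4540.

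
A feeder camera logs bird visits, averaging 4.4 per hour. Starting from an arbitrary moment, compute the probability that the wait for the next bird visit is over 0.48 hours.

The wait for the next event is exponential with rate λ = 4.4 per hour.
P(T > 0.48) = e^(−λt) = e^(−4.4 × 0.48) = e^(−2.112) ≈ 0.1210.

0.1210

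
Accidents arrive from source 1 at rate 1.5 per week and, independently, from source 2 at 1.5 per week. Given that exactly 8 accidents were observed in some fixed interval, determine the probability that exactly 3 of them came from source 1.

0.2188

Given the total, each event is independently from source 1 with probability p = λ_1/(λ_1+λ_2) = 1.5/3 = 0.5000.
So K ~ Binomial(8, 1.5/3): P(K = 3) = C(8,3) · (1.5/3)^3 · (1.5/3)^5 ≈ 0.2188.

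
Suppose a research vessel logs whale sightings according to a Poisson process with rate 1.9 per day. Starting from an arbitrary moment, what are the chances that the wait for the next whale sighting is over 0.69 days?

0.2696

The wait for the next event is exponential with rate λ = 1.9 per day.
P(T > 0.69) = e^(−λt) = e^(−1.9 × 0.69) = e^(−1.311) ≈ 0.2696.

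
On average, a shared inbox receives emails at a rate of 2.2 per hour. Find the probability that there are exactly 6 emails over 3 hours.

Over the interval, μ = 2.2 × 3 = 6.6 (3 hours).
P(N = 6) = e^(−μ) μ^6/6! = e^(−6.6) · 6.6^6/720 ≈ 0.1562.

0.1562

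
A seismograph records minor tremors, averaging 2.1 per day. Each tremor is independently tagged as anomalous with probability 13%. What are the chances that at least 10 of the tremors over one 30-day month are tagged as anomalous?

0.3072

Thinning: the tremors that are tagged as anomalous themselves form a Poisson process with rate 0.13 × 2.1 = 0.273 per day.
Over the interval, μ = 0.273 × 30 = 8.19 (a 30-day month = 30 days).
P(N ≥ 10) = 1 − P(N ≤ 9) ≈ 0.3072.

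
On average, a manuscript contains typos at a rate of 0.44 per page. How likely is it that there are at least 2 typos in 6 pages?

0.7402

Over the interval, μ = 0.44 × 6 = 2.64 (6 pages).
P(N ≥ 2) = 1 − P(N ≤ 1) = 1 − Σ_{j=0}^{1} e^(−μ) μ^j/j! ≈ 0.7402.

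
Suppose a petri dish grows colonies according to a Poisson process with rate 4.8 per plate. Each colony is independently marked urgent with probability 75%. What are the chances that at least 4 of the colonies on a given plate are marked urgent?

Thinning: the colonies that are marked urgent themselves form a Poisson process with rate 0.75 × 4.8 = 3.6 per plate.
So μ = 3.6.
P(N ≥ 4) = 1 − P(N ≤ 3) ≈ 0.4848.

0.4848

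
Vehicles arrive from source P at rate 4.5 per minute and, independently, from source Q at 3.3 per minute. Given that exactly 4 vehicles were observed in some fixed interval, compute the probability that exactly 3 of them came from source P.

0.3250

Given the total, each event is independently from source P with probability p = λ_P/(λ_P+λ_Q) = 4.5/7.8 ≈ 0.5769.
So K ~ Binomial(4, 4.5/7.8): P(K = 3) = C(4,3) · (4.5/7.8)^3 · (3.3/7.8)^1 ≈ 0.3250.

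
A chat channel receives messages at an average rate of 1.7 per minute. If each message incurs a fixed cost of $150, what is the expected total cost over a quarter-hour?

$3825

E[N] = 1.7 × 15 = 25.5 (a quarter-hour = 15 minutes); E[cost] = 25.5 × $150 = $3825.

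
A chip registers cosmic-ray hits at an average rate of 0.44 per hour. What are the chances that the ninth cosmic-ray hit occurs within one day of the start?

Over the interval, μ = 0.44 × 24 = 10.56 (a day = 24 hours).
The ninth arrival falls in the interval iff at least 9 events occur there: P(S_9 ≤ t) = P(N ≥ 9) = 1 − P(N ≤ 8) ≈ 0.7266.

0.7266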